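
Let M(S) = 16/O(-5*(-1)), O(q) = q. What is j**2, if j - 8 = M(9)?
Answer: 3136/25 ≈ 125.44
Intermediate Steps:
M(S) = 16/5 (M(S) = 16/((-5*(-1))) = 16/5)
j = 56/5 (j = 8 + 16/5 = 56/5 ≈ 11.200)
j**2 = (56/5)**2 = 3136/25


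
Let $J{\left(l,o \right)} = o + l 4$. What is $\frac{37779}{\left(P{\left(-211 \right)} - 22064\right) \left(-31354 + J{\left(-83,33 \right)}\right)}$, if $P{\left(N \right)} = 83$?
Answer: $\frac{12593}{231921531} \approx 5.4299 \cdot 10^{-5}$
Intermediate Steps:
$J{\left(l,o \right)} = o + 4 l$
$\frac{37779}{\left(P{\left(-211 \right)} - 22064\right) \left(-31354 + J{\left(-83,33 \right)}\right)} = \frac{37779}{\left(83 - 22064\right) \left(-31354 + \left(33 + 4 \left(-83\right)\right)\right)} = \frac{37779}{\left(-21981\right) \left(-31354 + \left(33 - 332\right)\right)} = \frac{37779}{\left(-21981\right) \left(-31354 - 299\right)} = \frac{37779}{\left(-21981\right) \left(-31653\right)} = \frac{37779}{695764593} = 37779 \cdot \frac{1}{695764593} = \frac{12593}{231921531}$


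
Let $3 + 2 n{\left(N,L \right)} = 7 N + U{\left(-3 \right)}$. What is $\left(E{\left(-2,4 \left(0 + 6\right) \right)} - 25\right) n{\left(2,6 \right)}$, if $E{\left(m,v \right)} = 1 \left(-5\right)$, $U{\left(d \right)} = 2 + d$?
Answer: $-150$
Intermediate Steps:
$E{\left(m,v \right)} = -5$
$n{\left(N,L \right)} = -2 + \frac{7 N}{2}$ ($n{\left(N,L \right)} = - \frac{3}{2} + \frac{7 N + \left(2 - 3\right)}{2} = - \frac{3}{2} + \frac{7 N - 1}{2} = - \frac{3}{2} + \frac{-1 + 7 N}{2} = - \frac{3}{2} + \left(- \frac{1}{2} + \frac{7 N}{2}\right) = -2 + \frac{7 N}{2}$)
$\left(E{\left(-2,4 \left(0 + 6\right) \right)} - 25\right) n{\left(2,6 \right)} = \left(-5 - 25\right) \left(-2 + \frac{7}{2} \cdot 2\right) = - 30 \left(-2 + 7\right) = \left(-30\right) 5 = -150$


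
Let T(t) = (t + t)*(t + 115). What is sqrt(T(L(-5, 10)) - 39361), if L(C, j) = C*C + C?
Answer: I*sqrt(33961) ≈ 184.29*I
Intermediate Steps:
L(C, j) = C + C**2 (L(C, j) = C**2 + C = C + C**2)
T(t) = 2*t*(115 + t) (T(t) = (2*t)*(115 + t) = 2*t*(115 + t))
sqrt(T(L(-5, 10)) - 39361) = sqrt(2*(-5*(1 - 5))*(115 - 5*(1 - 5)) - 39361) = sqrt(2*(-5*(-4))*(115 - 5*(-4)) - 39361) = sqrt(2*20*(115 + 20) - 39361) = sqrt(2*20*135 - 39361) = sqrt(5400 - 39361) = sqrt(-33961) = I*sqrt(33961)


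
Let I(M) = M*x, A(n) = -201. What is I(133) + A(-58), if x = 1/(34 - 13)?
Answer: -584/3 ≈ -194.67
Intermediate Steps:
x = 1/21 ≈ 0.047619
I(M) = M/21 (I(M) = M*(1/21) = M/21)
I(133) + A(-58) = (1/21)*133 - 201 = 19/3 - 201 = -584/3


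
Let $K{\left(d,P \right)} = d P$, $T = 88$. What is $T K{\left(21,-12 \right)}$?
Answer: $-22176$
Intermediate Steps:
$K{\left(d,P \right)} = P d$
$T K{\left(21,-12 \right)} = 88 \left(\left(-12\right) 21\right) = 88 \left(-252\right) = -22176$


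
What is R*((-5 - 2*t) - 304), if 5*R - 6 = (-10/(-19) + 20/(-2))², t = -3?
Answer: -10473498/1805 ≈ -5802.5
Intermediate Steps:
R = 34566/1805 (R = 6/5 + (-10/(-19) + 20/(-2))²/5 = 6/5 + (-10*(-1/19) + 20*(-½))²/5 = 6/5 + (10/19 - 10)²/5 = 6/5 + (-180/19)²/5 = 6/5 + (⅕)*(32400/361) = 6/5 + 6480/361 = 34566/1805 ≈ 19.150)
R*((-5 - 2*t) - 304) = 34566*((-5 - 2*(-3)) - 304)/1805 = 34566*((-5 + 6) - 304)/1805 = 34566*(1 - 304)/1805 = (34566/1805)*(-303) = -10473498/1805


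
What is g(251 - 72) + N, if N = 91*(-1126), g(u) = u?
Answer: -102287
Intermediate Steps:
N = -102466
g(251 - 72) + N = (251 - 72) - 102466 = 179 - 102466 = -102287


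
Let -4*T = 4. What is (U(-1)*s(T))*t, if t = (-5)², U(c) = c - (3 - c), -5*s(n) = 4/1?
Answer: 100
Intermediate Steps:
T = -1 (T = -¼*4 = -1)
s(n) = -⅘ (s(n) = -4/(5*1) = -4/5 = -⅕*4 = -⅘)
U(c) = -3 + 2*c (U(c) = c + (-3 + c) = -3 + 2*c)
t = 25
(U(-1)*s(T))*t = ((-3 + 2*(-1))*(-⅘))*25 = ((-3 - 2)*(-⅘))*25 = -5*(-⅘)*25 = 4*25 = 100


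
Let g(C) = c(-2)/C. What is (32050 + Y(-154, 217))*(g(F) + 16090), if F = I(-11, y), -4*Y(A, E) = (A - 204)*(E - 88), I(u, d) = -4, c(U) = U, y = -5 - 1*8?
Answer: 2805893571/4 ≈ 7.0147e+8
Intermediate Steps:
y = -13 (y = -5 - 8 = -13)
Y(A, E) = -(-204 + A)*(-88 + E)/4 (Y(A, E) = -(A - 204)*(E - 88)/4 = -(-204 + A)*(-88 + E)/4)
F = -4
g(C) = -2/C
(32050 + Y(-154, 217))*(g(F) + 16090) = (32050 + (-4488 + 22*(-154) + 51*217 - ¼*(-154)*217))*(-2/(-4) + 16090) = (32050 + (-4488 - 3388 + 11067 + 16709/2))*(-2*(-¼) + 16090) = (32050 + 23091/2)*(½ + 16090) = (87191/2)*(32181/2) = 2805893571/4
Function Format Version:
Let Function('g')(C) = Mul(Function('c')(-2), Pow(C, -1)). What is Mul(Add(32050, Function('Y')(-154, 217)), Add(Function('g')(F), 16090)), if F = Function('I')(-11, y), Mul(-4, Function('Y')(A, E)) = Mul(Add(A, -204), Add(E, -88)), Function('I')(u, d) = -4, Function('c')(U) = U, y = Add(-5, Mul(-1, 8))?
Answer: Rational(2805893571, 4) ≈ 7.0147e+8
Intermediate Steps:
y = -13 (y = Add(-5, -8) = -13)
Function('Y')(A, E) = Mul(Rational(-1, 4), Add(-204, A), Add(-88, E)) (Function('Y')(A, E) = Mul(Rational(-1, 4), Mul(Add(A, -204), Add(E, -88))) = Mul(Rational(-1, 4), Mul(Add(-204, A), Add(-88, E))) = Mul(Rational(-1, 4), Add(-204, A), Add(-88, E)))
F = -4
Function('g')(C) = Mul(-2, Pow(C, -1))
Mul(Add(32050, Function('Y')(-154, 217)), Add(Function('g')(F), 16090)) = Mul(Add(32050, Add(-4488, Mul(22, -154), Mul(51, 217), Mul(Rational(-1, 4), -154, 217))), Add(Mul(-2, Pow(-4, -1)), 16090)) = Mul(Add(32050, Add(-4488, -3388, 11067, Rational(16709, 2))), Add(Mul(-2, Rational(-1, 4)), 16090)) = Mul(Add(32050, Rational(23091, 2)), Add(Rational(1, 2), 16090)) = Mul(Rational(87191, 2), Rational(32181, 2)) = Rational(2805893571, 4)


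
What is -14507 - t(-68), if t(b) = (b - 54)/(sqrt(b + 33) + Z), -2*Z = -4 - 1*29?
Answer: (-29014*sqrt(35) + 478487*I)/(-33*I + 2*sqrt(35)) ≈ -14500.0 - 2.3491*I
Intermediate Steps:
Z = 33/2 (Z = -(-4 - 1*29)/2 = -(-4 - 29)/2 = -1/2*(-33) = 33/2 ≈ 16.500)
t(b) = (-54 + b)/(33/2 + sqrt(33 + b)) (t(b) = (b - 54)/(sqrt(b + 33) + 33/2) = (-54 + b)/(sqrt(33 + b) + 33/2) = (-54 + b)/(33/2 + sqrt(33 + b)))
-14507 - t(-68) = -14507 - 2*(-54 - 68)/(33 + 2*sqrt(33 - 68)) = -14507 - 2*(-122)/(33 + 2*sqrt(-35)) = -14507 - 2*(-122)/(33 + 2*(I*sqrt(35))) = -14507 - 2*(-122)/(33 + 2*I*sqrt(35)) = -14507 - (-244)/(33 + 2*I*sqrt(35)) = -14507 + 244/(33 + 2*I*sqrt(35))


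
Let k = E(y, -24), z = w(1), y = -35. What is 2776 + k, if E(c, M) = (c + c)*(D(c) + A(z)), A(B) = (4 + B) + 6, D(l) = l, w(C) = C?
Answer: 4456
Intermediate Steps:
z = 1
A(B) = 10 + B
E(c, M) = 2*c*(11 + c) (E(c, M) = (c + c)*(c + (10 + 1)) = (2*c)*(c + 11) = (2*c)*(11 + c) = 2*c*(11 + c))
k = 1680 (k = 2*(-35)*(11 - 35) = 2*(-35)*(-24) = 1680)
2776 + k = 2776 + 1680 = 4456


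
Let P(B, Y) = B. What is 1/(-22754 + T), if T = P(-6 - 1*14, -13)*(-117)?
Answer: -1/20414 ≈ -4.8986e-5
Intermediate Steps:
T = 2340 (T = (-6 - 1*14)*(-117) = (-6 - 14)*(-117) = -20*(-117) = 2340)
1/(-22754 + T) = 1/(-22754 + 2340) = 1/(-20414) = -1/20414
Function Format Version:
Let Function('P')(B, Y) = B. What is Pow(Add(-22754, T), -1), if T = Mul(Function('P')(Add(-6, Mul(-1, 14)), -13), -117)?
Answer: Rational(-1, 20414) ≈ -4.8986e-5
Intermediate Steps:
T = 2340 (T = Mul(Add(-6, Mul(-1, 14)), -117) = Mul(Add(-6, -14), -117) = Mul(-20, -117) = 2340)
Pow(Add(-22754, T), -1) = Pow(Add(-22754, 2340), -1) = Pow(-20414, -1) = Rational(-1, 20414)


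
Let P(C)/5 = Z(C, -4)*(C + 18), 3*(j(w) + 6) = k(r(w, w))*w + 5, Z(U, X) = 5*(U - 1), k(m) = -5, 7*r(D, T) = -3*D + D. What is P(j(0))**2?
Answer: 268960000/81 ≈ 3.3205e+6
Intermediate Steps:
r(D, T) = -2*D/7 (r(D, T) = (-3*D + D)/7 = (-2*D)/7 = -2*D/7)
Z(U, X) = -5 + 5*U (Z(U, X) = 5*(-1 + U) = -5 + 5*U)
j(w) = -13/3 - 5*w/3 (j(w) = -6 + (-5*w + 5)/3 = -6 + (5 - 5*w)/3 = -6 + (5/3 - 5*w/3) = -13/3 - 5*w/3)
P(C) = 5*(-5 + 5*C)*(18 + C) (P(C) = 5*((-5 + 5*C)*(C + 18)) = 5*((-5 + 5*C)*(18 + C)) = 5*(-5 + 5*C)*(18 + C))
P(j(0))**2 = (25*(-1 + (-13/3 - 5/3*0))*(18 + (-13/3 - 5/3*0)))**2 = (25*(-1 + (-13/3 + 0))*(18 + (-13/3 + 0)))**2 = (25*(-1 - 13/3)*(18 - 13/3))**2 = (25*(-16/3)*(41/3))**2 = (-16400/9)**2 = 268960000/81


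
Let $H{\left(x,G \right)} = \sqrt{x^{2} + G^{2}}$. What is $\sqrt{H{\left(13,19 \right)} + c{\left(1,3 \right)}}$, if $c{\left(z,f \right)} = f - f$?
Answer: $\sqrt[4]{530} \approx 4.7981$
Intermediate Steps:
$c{\left(z,f \right)} = 0$
$H{\left(x,G \right)} = \sqrt{G^{2} + x^{2}}$
$\sqrt{H{\left(13,19 \right)} + c{\left(1,3 \right)}} = \sqrt{\sqrt{19^{2} + 13^{2}} + 0} = \sqrt{\sqrt{361 + 169} + 0} = \sqrt{\sqrt{530} + 0} = \sqrt{\sqrt{530}} = \sqrt[4]{530}$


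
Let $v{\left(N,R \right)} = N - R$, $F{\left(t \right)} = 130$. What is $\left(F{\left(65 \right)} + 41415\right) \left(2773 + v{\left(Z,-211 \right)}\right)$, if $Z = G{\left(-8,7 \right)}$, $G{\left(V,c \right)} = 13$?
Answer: $124510365$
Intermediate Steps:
$Z = 13$
$\left(F{\left(65 \right)} + 41415\right) \left(2773 + v{\left(Z,-211 \right)}\right) = \left(130 + 41415\right) \left(2773 + \left(13 - -211\right)\right) = 41545 \left(2773 + \left(13 + 211\right)\right) = 41545 \left(2773 + 224\right) = 41545 \cdot 2997 = 124510365$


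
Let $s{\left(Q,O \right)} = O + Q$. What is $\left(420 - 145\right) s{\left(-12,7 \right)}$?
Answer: $-1375$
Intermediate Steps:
$\left(420 - 145\right) s{\left(-12,7 \right)} = \left(420 - 145\right) \left(7 - 12\right) = 275 \left(-5\right) = -1375$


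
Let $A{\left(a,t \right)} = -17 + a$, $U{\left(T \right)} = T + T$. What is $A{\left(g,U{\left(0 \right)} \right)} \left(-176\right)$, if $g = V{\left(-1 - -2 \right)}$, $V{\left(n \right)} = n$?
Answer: $2816$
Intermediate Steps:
$g = 1$ ($g = -1 - -2 = -1 + 2 = 1$)
$U{\left(T \right)} = 2 T$
$A{\left(g,U{\left(0 \right)} \right)} \left(-176\right) = \left(-17 + 1\right) \left(-176\right) = \left(-16\right) \left(-176\right) = 2816$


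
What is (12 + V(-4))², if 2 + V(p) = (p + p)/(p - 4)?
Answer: 121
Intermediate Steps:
V(p) = -2 + 2*p/(-4 + p) (V(p) = -2 + (p + p)/(p - 4) = -2 + (2*p)/(-4 + p) = -2 + 2*p/(-4 + p))
(12 + V(-4))² = (12 + 8/(-4 - 4))² = (12 + 8/(-8))² = (12 + 8*(-⅛))² = (12 - 1)² = 11² = 121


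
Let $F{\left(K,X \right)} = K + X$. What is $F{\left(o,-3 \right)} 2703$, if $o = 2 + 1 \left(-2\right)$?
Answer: $-8109$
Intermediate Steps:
$o = 0$ ($o = 2 - 2 = 0$)
$F{\left(o,-3 \right)} 2703 = \left(0 - 3\right) 2703 = \left(-3\right) 2703 = -8109$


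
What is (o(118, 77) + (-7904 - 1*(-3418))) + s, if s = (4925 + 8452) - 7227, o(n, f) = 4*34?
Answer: 1800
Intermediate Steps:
o(n, f) = 136
s = 6150 (s = 13377 - 7227 = 6150)
(o(118, 77) + (-7904 - 1*(-3418))) + s = (136 + (-7904 - 1*(-3418))) + 6150 = (136 + (-7904 + 3418)) + 6150 = (136 - 4486) + 6150 = -4350 + 6150 = 1800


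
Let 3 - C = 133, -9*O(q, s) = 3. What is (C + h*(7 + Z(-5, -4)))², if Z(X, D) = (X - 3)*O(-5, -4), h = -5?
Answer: 286225/9 ≈ 31803.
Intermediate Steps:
O(q, s) = -⅓ (O(q, s) = -⅑*3 = -⅓)
Z(X, D) = 1 - X/3 (Z(X, D) = (X - 3)*(-⅓) = (-3 + X)*(-⅓) = 1 - X/3)
C = -130 (C = 3 - 1*133 = 3 - 133 = -130)
(C + h*(7 + Z(-5, -4)))² = (-130 - 5*(7 + (1 - ⅓*(-5))))² = (-130 - 5*(7 + (1 + 5/3)))² = (-130 - 5*(7 + 8/3))² = (-130 - 5*29/3)² = (-130 - 145/3)² = (-535/3)² = 286225/9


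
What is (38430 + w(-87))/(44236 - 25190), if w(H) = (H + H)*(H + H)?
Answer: 34353/9523 ≈ 3.6074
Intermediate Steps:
w(H) = 4*H² (w(H) = (2*H)*(2*H) = 4*H²)
(38430 + w(-87))/(44236 - 25190) = (38430 + 4*(-87)²)/(44236 - 25190) = (38430 + 4*7569)/19046 = (38430 + 30276)*(1/19046) = 68706*(1/19046) = 34353/9523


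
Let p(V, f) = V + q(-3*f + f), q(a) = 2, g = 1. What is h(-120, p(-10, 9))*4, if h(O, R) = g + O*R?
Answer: 3844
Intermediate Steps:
p(V, f) = 2 + V (p(V, f) = V + 2 = 2 + V)
h(O, R) = 1 + O*R
h(-120, p(-10, 9))*4 = (1 - 120*(2 - 10))*4 = (1 - 120*(-8))*4 = (1 + 960)*4 = 961*4 = 3844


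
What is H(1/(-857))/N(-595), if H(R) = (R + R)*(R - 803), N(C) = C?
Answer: -1376344/436997155 ≈ -0.0031496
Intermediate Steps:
H(R) = 2*R*(-803 + R) (H(R) = (2*R)*(-803 + R) = 2*R*(-803 + R))
H(1/(-857))/N(-595) = (2*(-803 + 1/(-857))/(-857))/(-595) = (2*(-1/857)*(-803 - 1/857))*(-1/595) = (2*(-1/857)*(-688172/857))*(-1/595) = (1376344/734449)*(-1/595) = -1376344/436997155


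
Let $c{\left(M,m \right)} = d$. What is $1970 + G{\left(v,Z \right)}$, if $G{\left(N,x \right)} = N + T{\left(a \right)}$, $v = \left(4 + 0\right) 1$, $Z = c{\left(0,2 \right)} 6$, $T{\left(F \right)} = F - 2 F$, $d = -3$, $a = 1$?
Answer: $1973$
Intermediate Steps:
$c{\left(M,m \right)} = -3$
$T{\left(F \right)} = - F$
$Z = -18$ ($Z = \left(-3\right) 6 = -18$)
$v = 4$ ($v = 4 \cdot 1 = 4$)
$G{\left(N,x \right)} = -1 + N$ ($G{\left(N,x \right)} = N - 1 = -1 + N$)
$1970 + G{\left(v,Z \right)} = 1970 + \left(-1 + 4\right) = 1970 + 3 = 1973$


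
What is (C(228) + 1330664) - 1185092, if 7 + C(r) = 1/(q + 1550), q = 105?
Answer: 240910076/1655 ≈ 1.4557e+5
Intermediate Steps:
C(r) = -11584/1655 (C(r) = -7 + 1/(105 + 1550) = -7 + 1/1655 = -11584/1655)
(C(228) + 1330664) - 1185092 = (-11584/1655 + 1330664) - 1185092 = 2202237336/1655 - 1185092 = 240910076/1655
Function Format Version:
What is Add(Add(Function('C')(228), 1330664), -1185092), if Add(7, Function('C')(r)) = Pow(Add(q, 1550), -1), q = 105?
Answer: Rational(240910076, 1655) ≈ 1.4557e+5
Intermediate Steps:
Function('C')(r) = Rational(-11584, 1655) (Function('C')(r) = Add(-7, Pow(Add(105, 1550), -1)) = Add(-7, Pow(1655, -1)) = Add(-7, Rational(1, 1655)) = Rational(-11584, 1655))
Add(Add(Function('C')(228), 1330664), -1185092) = Add(Add(Rational(-11584, 1655), 1330664), -1185092) = Add(Rational(2202237336, 1655), -1185092) = Rational(240910076, 1655)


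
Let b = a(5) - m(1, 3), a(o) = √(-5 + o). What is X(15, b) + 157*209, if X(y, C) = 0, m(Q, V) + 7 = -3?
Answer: 32813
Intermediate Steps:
m(Q, V) = -10 (m(Q, V) = -7 - 3 = -10)
b = 10 (b = √(-5 + 5) - 1*(-10) = √0 + 10 = 0 + 10 = 10)
X(15, b) + 157*209 = 0 + 157*209 = 0 + 32813 = 32813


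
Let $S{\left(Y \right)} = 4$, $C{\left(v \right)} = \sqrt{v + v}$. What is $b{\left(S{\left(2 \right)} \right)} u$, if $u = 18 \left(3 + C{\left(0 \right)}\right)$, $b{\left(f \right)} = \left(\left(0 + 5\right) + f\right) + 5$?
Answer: $756$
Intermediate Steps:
$C{\left(v \right)} = \sqrt{2} \sqrt{v}$ ($C{\left(v \right)} = \sqrt{2 v} = \sqrt{2} \sqrt{v}$)
$b{\left(f \right)} = 10 + f$ ($b{\left(f \right)} = \left(5 + f\right) + 5 = 10 + f$)
$u = 54$ ($u = 18 \left(3 + \sqrt{2} \sqrt{0}\right) = 18 \left(3 + \sqrt{2} \cdot 0\right) = 18 \left(3 + 0\right) = 18 \cdot 3 = 54$)
$b{\left(S{\left(2 \right)} \right)} u = \left(10 + 4\right) 54 = 14 \cdot 54 = 756$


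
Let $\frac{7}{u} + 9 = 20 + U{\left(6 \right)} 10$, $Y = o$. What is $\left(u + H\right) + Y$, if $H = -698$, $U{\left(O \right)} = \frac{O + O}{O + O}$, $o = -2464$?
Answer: $- \frac{9485}{3} \approx -3161.7$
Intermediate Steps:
$Y = -2464$
$U{\left(O \right)} = 1$ ($U{\left(O \right)} = \frac{2 O}{2 O} = 2 O \frac{1}{2 O} = 1$)
$u = \frac{1}{3}$ ($u = \frac{7}{-9 + \left(20 + 1 \cdot 10\right)} = \frac{7}{-9 + \left(20 + 10\right)} = \frac{7}{-9 + 30} = \frac{7}{21} = 7 \cdot \frac{1}{21} = \frac{1}{3} \approx 0.33333$)
$\left(u + H\right) + Y = \left(\frac{1}{3} - 698\right) - 2464 = - \frac{2093}{3} - 2464 = - \frac{9485}{3}$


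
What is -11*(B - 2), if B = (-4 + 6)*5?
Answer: -88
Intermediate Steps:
B = 10 (B = 2*5 = 10)
-11*(B - 2) = -11*(10 - 2) = -11*8 = -88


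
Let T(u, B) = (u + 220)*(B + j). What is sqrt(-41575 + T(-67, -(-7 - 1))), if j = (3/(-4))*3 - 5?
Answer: I*sqrt(165841)/2 ≈ 203.62*I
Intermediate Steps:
j = -29/4 (j = (3*(-1/4))*3 - 5 = -3/4*3 - 5 = -9/4 - 5 = -29/4 ≈ -7.2500)
T(u, B) = (220 + u)*(-29/4 + B) (T(u, B) = (u + 220)*(B - 29/4) = (220 + u)*(-29/4 + B))
sqrt(-41575 + T(-67, -(-7 - 1))) = sqrt(-41575 + (-1595 + 220*(-(-7 - 1)) - 29/4*(-67) - (-7 - 1)*(-67))) = sqrt(-41575 + (-1595 + 220*(-1*(-8)) + 1943/4 - 1*(-8)*(-67))) = sqrt(-41575 + (-1595 + 220*8 + 1943/4 + 8*(-67))) = sqrt(-41575 + (-1595 + 1760 + 1943/4 - 536)) = sqrt(-41575 + 459/4) = sqrt(-165841/4) = I*sqrt(165841)/2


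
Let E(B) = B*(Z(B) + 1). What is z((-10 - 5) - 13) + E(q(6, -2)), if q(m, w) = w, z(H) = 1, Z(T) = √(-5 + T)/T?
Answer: -1 + I*√7 ≈ -1.0 + 2.6458*I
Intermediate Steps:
Z(T) = √(-5 + T)/T
E(B) = B*(1 + √(-5 + B)/B) (E(B) = B*(√(-5 + B)/B + 1) = B*(1 + √(-5 + B)/B))
z((-10 - 5) - 13) + E(q(6, -2)) = 1 + (-2 + √(-5 - 2)) = 1 + (-2 + √(-7)) = 1 + (-2 + I*√7) = -1 + I*√7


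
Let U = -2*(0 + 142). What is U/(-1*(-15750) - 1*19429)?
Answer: 284/3679 ≈ 0.077195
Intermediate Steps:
U = -284 (U = -2*142 = -284)
U/(-1*(-15750) - 1*19429) = -284/(-1*(-15750) - 1*19429) = -284/(15750 - 19429) = -284/(-3679) = -284*(-1/3679) = 284/3679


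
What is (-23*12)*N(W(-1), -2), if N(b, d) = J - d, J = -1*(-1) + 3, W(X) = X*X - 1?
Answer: -1656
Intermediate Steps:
W(X) = -1 + X² (W(X) = X² - 1 = -1 + X²)
J = 4 (J = 1 + 3 = 4)
N(b, d) = 4 - d
(-23*12)*N(W(-1), -2) = (-23*12)*(4 - 1*(-2)) = -276*(4 + 2) = -276*6 = -1656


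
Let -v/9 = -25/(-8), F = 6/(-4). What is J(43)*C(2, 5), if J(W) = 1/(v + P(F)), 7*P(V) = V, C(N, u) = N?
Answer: -112/1587 ≈ -0.070573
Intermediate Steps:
F = -3/2 (F = 6*(-1/4) = -3/2 ≈ -1.5000)
P(V) = V/7
v = -225/8 (v = -(-225)/(-8) = -(-225)*(-1)/8 = -9*25/8 = -225/8 ≈ -28.125)
J(W) = -56/1587 (J(W) = 1/(-225/8 + (1/7)*(-3/2)) = 1/(-225/8 - 3/14) = 1/(-1587/56) = -56/1587)
J(43)*C(2, 5) = -56/1587*2 = -112/1587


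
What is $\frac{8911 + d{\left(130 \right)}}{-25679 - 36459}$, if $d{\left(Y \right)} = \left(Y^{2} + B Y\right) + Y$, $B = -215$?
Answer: $\frac{2009}{62138} \approx 0.032331$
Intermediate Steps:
$d{\left(Y \right)} = Y^{2} - 214 Y$ ($d{\left(Y \right)} = \left(Y^{2} - 215 Y\right) + Y = Y^{2} - 214 Y$)
$\frac{8911 + d{\left(130 \right)}}{-25679 - 36459} = \frac{8911 + 130 \left(-214 + 130\right)}{-25679 - 36459} = \frac{8911 + 130 \left(-84\right)}{-62138} = \left(8911 - 10920\right) \left(- \frac{1}{62138}\right) = \left(-2009\right) \left(- \frac{1}{62138}\right) = \frac{2009}{62138}$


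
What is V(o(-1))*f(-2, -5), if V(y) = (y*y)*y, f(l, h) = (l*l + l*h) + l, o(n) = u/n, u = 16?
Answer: -49152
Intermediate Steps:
o(n) = 16/n
f(l, h) = l + l**2 + h*l (f(l, h) = (l**2 + h*l) + l = l + l**2 + h*l)
V(y) = y**3 (V(y) = y**2*y = y**3)
V(o(-1))*f(-2, -5) = (16/(-1))**3*(-2*(1 - 5 - 2)) = (16*(-1))**3*(-2*(-6)) = (-16)**3*12 = -4096*12 = -49152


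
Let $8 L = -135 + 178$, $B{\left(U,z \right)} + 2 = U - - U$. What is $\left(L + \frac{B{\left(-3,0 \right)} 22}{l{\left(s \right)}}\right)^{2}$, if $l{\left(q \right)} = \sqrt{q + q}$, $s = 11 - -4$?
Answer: $\frac{1018967}{960} - \frac{946 \sqrt{30}}{15} \approx 715.99$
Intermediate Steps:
$B{\left(U,z \right)} = -2 + 2 U$ ($B{\left(U,z \right)} = -2 + \left(U - - U\right) = -2 + \left(U + U\right) = -2 + 2 U$)
$s = 15$ ($s = 11 + 4 = 15$)
$l{\left(q \right)} = \sqrt{2} \sqrt{q}$ ($l{\left(q \right)} = \sqrt{2 q} = \sqrt{2} \sqrt{q}$)
$L = \frac{43}{8}$ ($L = \frac{-135 + 178}{8} = \frac{1}{8} \cdot 43 = \frac{43}{8} \approx 5.375$)
$\left(L + \frac{B{\left(-3,0 \right)} 22}{l{\left(s \right)}}\right)^{2} = \left(\frac{43}{8} + \frac{\left(-2 + 2 \left(-3\right)\right) 22}{\sqrt{2} \sqrt{15}}\right)^{2} = \left(\frac{43}{8} + \frac{\left(-2 - 6\right) 22}{\sqrt{30}}\right)^{2} = \left(\frac{43}{8} + \left(-8\right) 22 \frac{\sqrt{30}}{30}\right)^{2} = \left(\frac{43}{8} - 176 \frac{\sqrt{30}}{30}\right)^{2} = \left(\frac{43}{8} - \frac{88 \sqrt{30}}{15}\right)^{2}$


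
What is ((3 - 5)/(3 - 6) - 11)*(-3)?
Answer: 31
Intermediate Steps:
((3 - 5)/(3 - 6) - 11)*(-3) = (-2/(-3) - 11)*(-3) = (-2*(-1/3) - 11)*(-3) = (2/3 - 11)*(-3) = -31/3*(-3) = 31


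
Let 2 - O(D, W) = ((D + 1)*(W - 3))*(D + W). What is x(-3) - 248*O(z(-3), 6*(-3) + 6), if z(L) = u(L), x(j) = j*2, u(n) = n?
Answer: -112102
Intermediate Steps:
x(j) = 2*j
z(L) = L
O(D, W) = 2 - (1 + D)*(-3 + W)*(D + W) (O(D, W) = 2 - (D + 1)*(W - 3)*(D + W) = 2 - (1 + D)*(-3 + W)*(D + W))
x(-3) - 248*O(z(-3), 6*(-3) + 6) = 2*(-3) - 248*(2 - (6*(-3) + 6)² + 3*(-3) + 3*(6*(-3) + 6) + 3*(-3)² - 1*(-3)*(6*(-3) + 6)² - 1*(6*(-3) + 6)*(-3)² + 2*(-3)*(6*(-3) + 6)) = -6 - 248*(2 - (-18 + 6)² - 9 + 3*(-18 + 6) + 3*9 - 1*(-3)*(-18 + 6)² - 1*(-18 + 6)*9 + 2*(-3)*(-18 + 6)) = -6 - 248*(2 - 1*(-12)² - 9 + 3*(-12) + 27 - 1*(-3)*(-12)² - 1*(-12)*9 + 2*(-3)*(-12)) = -6 - 248*(2 - 1*144 - 9 - 36 + 27 - 1*(-3)*144 + 108 + 72) = -6 - 248*(2 - 144 - 9 - 36 + 27 + 432 + 108 + 72) = -6 - 248*452 = -6 - 112096 = -112102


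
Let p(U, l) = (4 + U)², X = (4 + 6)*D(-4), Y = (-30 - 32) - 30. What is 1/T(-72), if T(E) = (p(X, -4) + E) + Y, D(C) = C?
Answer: 1/1132 ≈ 0.00088339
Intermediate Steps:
Y = -92 (Y = -62 - 30 = -92)
X = -40 (X = (4 + 6)*(-4) = 10*(-4) = -40)
T(E) = 1204 + E (T(E) = ((4 - 40)² + E) - 92 = ((-36)² + E) - 92 = (1296 + E) - 92 = 1204 + E)
1/T(-72) = 1/(1204 - 72) = 1/1132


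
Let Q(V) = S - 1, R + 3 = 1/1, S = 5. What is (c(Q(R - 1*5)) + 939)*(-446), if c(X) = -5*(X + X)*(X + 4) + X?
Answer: -277858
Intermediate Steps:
R = -2 (R = -3 + 1/1 = -3 + 1 = -2)
Q(V) = 4 (Q(V) = 5 - 1 = 4)
c(X) = X - 10*X*(4 + X) (c(X) = -5*2*X*(4 + X) + X = -10*X*(4 + X) + X = X - 10*X*(4 + X))
(c(Q(R - 1*5)) + 939)*(-446) = (-1*4*(39 + 10*4) + 939)*(-446) = (-1*4*(39 + 40) + 939)*(-446) = (-1*4*79 + 939)*(-446) = (-316 + 939)*(-446) = 623*(-446) = -277858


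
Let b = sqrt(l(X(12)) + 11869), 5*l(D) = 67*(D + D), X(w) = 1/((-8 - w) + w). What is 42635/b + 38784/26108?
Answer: 9696/6527 + 85270*sqrt(1186565)/237313 ≈ 392.89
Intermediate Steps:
X(w) = -1/8 (X(w) = 1/(-8) = -1/8)
l(D) = 134*D/5 (l(D) = (67*(D + D))/5 = (67*(2*D))/5 = (134*D)/5 = 134*D/5)
b = sqrt(1186565)/10 (b = sqrt((134/5)*(-1/8) + 11869) = sqrt(-67/20 + 11869) = sqrt(237313/20) = sqrt(1186565)/10 ≈ 108.93)
42635/b + 38784/26108 = 42635/((sqrt(1186565)/10)) + 38784/26108 = 42635*(2*sqrt(1186565)/237313) + 38784*(1/26108) = 85270*sqrt(1186565)/237313 + 9696/6527 = 9696/6527 + 85270*sqrt(1186565)/237313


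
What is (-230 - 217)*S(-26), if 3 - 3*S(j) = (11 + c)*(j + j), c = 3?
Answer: -108919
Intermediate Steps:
S(j) = 1 - 28*j/3 (S(j) = 1 - (11 + 3)*(j + j)/3 = 1 - 14*2*j/3 = 1 - 28*j/3)
(-230 - 217)*S(-26) = (-230 - 217)*(1 - 28/3*(-26)) = -447*(1 + 728/3) = -447*731/3 = -108919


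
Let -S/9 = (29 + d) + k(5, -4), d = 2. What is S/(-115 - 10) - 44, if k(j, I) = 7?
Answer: -5158/125 ≈ -41.264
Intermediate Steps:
S = -342 (S = -9*((29 + 2) + 7) = -9*(31 + 7) = -9*38 = -342)
S/(-115 - 10) - 44 = -342/(-115 - 10) - 44 = -342/(-125) - 44 = -1/125*(-342) - 44 = 342/125 - 44 = -5158/125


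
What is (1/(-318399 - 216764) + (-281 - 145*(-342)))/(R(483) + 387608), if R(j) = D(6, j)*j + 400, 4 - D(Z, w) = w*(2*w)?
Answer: -13194176183/60197069924571 ≈ -0.00021918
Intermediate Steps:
D(Z, w) = 4 - 2*w**2 (D(Z, w) = 4 - w*2*w = 4 - 2*w**2)
R(j) = 400 + j*(4 - 2*j**2) (R(j) = (4 - 2*j**2)*j + 400 = j*(4 - 2*j**2) + 400 = 400 + j*(4 - 2*j**2))
(1/(-318399 - 216764) + (-281 - 145*(-342)))/(R(483) + 387608) = (1/(-318399 - 216764) + (-281 - 145*(-342)))/((400 - 2*483*(-2 + 483**2)) + 387608) = (1/(-535163) + (-281 + 49590))/((400 - 2*483*(-2 + 233289)) + 387608) = (-1/535163 + 49309)/((400 - 2*483*233287) + 387608) = 26388352366/(535163*((400 - 225355242) + 387608)) = 26388352366/(535163*(-225354842 + 387608)) = (26388352366/535163)/(-224967234) = (26388352366/535163)*(-1/224967234) = -13194176183/60197069924571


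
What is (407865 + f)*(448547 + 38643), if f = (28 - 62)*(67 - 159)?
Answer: 200231679670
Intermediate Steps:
f = 3128 (f = -34*(-92) = 3128)
(407865 + f)*(448547 + 38643) = (407865 + 3128)*(448547 + 38643) = 410993*487190 = 200231679670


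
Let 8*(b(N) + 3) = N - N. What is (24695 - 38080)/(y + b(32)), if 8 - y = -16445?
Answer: -2677/3290 ≈ -0.81368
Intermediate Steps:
y = 16453 (y = 8 - 1*(-16445) = 8 + 16445 = 16453)
b(N) = -3 (b(N) = -3 + (N - N)/8 = -3 + (⅛)*0 = -3 + 0 = -3)
(24695 - 38080)/(y + b(32)) = (24695 - 38080)/(16453 - 3) = -13385/16450 = -13385*1/16450 = -2677/3290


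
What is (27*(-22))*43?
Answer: -25542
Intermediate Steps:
(27*(-22))*43 = -594*43 = -25542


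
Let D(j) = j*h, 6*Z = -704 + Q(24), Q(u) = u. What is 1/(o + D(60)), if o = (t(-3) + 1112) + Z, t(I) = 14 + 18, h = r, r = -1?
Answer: 3/2912 ≈ 0.0010302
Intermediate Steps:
h = -1
Z = -340/3 (Z = (-704 + 24)/6 = (1/6)*(-680) = -340/3 ≈ -113.33)
t(I) = 32
D(j) = -j (D(j) = j*(-1) = -j)
o = 3092/3 (o = (32 + 1112) - 340/3 = 1144 - 340/3 = 3092/3 ≈ 1030.7)
1/(o + D(60)) = 1/(3092/3 - 1*60) = 1/(3092/3 - 60) = 1/(2912/3) = 3/2912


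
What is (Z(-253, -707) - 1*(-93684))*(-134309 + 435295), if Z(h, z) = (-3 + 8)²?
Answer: 28205097074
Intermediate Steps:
Z(h, z) = 25 (Z(h, z) = 5² = 25)
(Z(-253, -707) - 1*(-93684))*(-134309 + 435295) = (25 - 1*(-93684))*(-134309 + 435295) = (25 + 93684)*300986 = 93709*300986 = 28205097074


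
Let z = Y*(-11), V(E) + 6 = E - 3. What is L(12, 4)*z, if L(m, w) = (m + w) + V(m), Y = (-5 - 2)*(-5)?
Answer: -7315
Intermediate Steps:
Y = 35 (Y = -7*(-5) = 35)
V(E) = -9 + E (V(E) = -6 + (E - 3) = -6 + (-3 + E) = -9 + E)
L(m, w) = -9 + w + 2*m (L(m, w) = (m + w) + (-9 + m) = -9 + w + 2*m)
z = -385 (z = 35*(-11) = -385)
L(12, 4)*z = (-9 + 4 + 2*12)*(-385) = (-9 + 4 + 24)*(-385) = 19*(-385) = -7315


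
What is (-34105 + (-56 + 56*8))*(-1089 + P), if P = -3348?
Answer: 149584581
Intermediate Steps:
(-34105 + (-56 + 56*8))*(-1089 + P) = (-34105 + (-56 + 56*8))*(-1089 - 3348) = (-34105 + (-56 + 448))*(-4437) = (-34105 + 392)*(-4437) = -33713*(-4437) = 149584581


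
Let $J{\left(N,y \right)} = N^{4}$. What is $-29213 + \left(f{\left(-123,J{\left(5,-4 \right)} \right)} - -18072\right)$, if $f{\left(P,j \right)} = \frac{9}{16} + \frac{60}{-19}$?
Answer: $- \frac{3387653}{304} \approx -11144.0$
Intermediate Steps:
$f{\left(P,j \right)} = - \frac{789}{304}$ ($f{\left(P,j \right)} = 9 \cdot \frac{1}{16} + 60 \left(- \frac{1}{19}\right) = \frac{9}{16} - \frac{60}{19} = - \frac{789}{304}$)
$-29213 + \left(f{\left(-123,J{\left(5,-4 \right)} \right)} - -18072\right) = -29213 - - \frac{5493099}{304} = -29213 + \left(- \frac{789}{304} + 18072\right) = -29213 + \frac{5493099}{304} = - \frac{3387653}{304}$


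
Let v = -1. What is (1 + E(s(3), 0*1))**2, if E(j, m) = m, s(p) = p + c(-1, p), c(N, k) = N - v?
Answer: 1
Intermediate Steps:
c(N, k) = 1 + N (c(N, k) = N - 1*(-1) = N + 1 = 1 + N)
s(p) = p (s(p) = p + (1 - 1) = p + 0 = p)
(1 + E(s(3), 0*1))**2 = (1 + 0*1)**2 = (1 + 0)**2 = 1**2 = 1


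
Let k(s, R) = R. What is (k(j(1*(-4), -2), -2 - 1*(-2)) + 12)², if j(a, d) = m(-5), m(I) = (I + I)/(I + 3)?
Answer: 144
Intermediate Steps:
m(I) = 2*I/(3 + I) (m(I) = (2*I)/(3 + I) = 2*I/(3 + I))
j(a, d) = 5 (j(a, d) = 2*(-5)/(3 - 5) = 2*(-5)/(-2) = 2*(-5)*(-½) = 5)
(k(j(1*(-4), -2), -2 - 1*(-2)) + 12)² = ((-2 - 1*(-2)) + 12)² = ((-2 + 2) + 12)² = (0 + 12)² = 12² = 144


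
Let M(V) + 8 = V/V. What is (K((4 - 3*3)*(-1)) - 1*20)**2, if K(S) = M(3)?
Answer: 729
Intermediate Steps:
M(V) = -7 (M(V) = -8 + V/V = -8 + 1 = -7)
K(S) = -7
(K((4 - 3*3)*(-1)) - 1*20)**2 = (-7 - 1*20)**2 = (-7 - 20)**2 = (-27)**2 = 729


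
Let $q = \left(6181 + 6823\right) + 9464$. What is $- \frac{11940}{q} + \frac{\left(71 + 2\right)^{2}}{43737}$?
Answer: $- \frac{100621952}{245670729} \approx -0.40958$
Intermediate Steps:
$q = 22468$ ($q = 13004 + 9464 = 22468$)
$- \frac{11940}{q} + \frac{\left(71 + 2\right)^{2}}{43737} = - \frac{11940}{22468} + \frac{\left(71 + 2\right)^{2}}{43737} = \left(-11940\right) \frac{1}{22468} + 73^{2} \cdot \frac{1}{43737} = - \frac{2985}{5617} + 5329 \cdot \frac{1}{43737} = - \frac{2985}{5617} + \frac{5329}{43737} = - \frac{100621952}{245670729}$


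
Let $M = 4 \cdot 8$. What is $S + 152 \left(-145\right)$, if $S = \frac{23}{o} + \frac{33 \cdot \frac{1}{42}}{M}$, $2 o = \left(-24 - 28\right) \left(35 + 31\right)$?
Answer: $- \frac{4235909537}{192192} \approx -22040.0$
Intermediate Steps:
$o = -1716$ ($o = \frac{\left(-24 - 28\right) \left(35 + 31\right)}{2} = \frac{\left(-52\right) 66}{2} = \frac{1}{2} \left(-3432\right) = -1716$)
$M = 32$
$S = \frac{2143}{192192}$ ($S = \frac{23}{-1716} + \frac{33 \cdot \frac{1}{42}}{32} = 23 \left(- \frac{1}{1716}\right) + 33 \cdot \frac{1}{42} \cdot \frac{1}{32} = - \frac{23}{1716} + \frac{11}{14} \cdot \frac{1}{32} = - \frac{23}{1716} + \frac{11}{448} = \frac{2143}{192192} \approx 0.01115$)
$S + 152 \left(-145\right) = \frac{2143}{192192} + 152 \left(-145\right) = \frac{2143}{192192} - 22040 = - \frac{4235909537}{192192}$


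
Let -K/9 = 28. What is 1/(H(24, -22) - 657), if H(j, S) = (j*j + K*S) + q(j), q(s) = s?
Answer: 1/5487 ≈ 0.00018225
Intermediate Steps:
K = -252 (K = -9*28 = -252)
H(j, S) = j + j**2 - 252*S (H(j, S) = (j*j - 252*S) + j = (j**2 - 252*S) + j = j + j**2 - 252*S)
1/(H(24, -22) - 657) = 1/((24 + 24**2 - 252*(-22)) - 657) = 1/((24 + 576 + 5544) - 657) = 1/(6144 - 657) = 1/5487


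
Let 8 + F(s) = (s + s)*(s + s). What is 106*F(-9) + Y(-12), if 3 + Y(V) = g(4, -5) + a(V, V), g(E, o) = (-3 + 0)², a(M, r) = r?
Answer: 33490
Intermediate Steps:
g(E, o) = 9 (g(E, o) = (-3)² = 9)
F(s) = -8 + 4*s² (F(s) = -8 + (s + s)*(s + s) = -8 + (2*s)*(2*s) = -8 + 4*s²)
Y(V) = 6 + V (Y(V) = -3 + (9 + V) = 6 + V)
106*F(-9) + Y(-12) = 106*(-8 + 4*(-9)²) + (6 - 12) = 106*(-8 + 4*81) - 6 = 106*(-8 + 324) - 6 = 106*316 - 6 = 33496 - 6 = 33490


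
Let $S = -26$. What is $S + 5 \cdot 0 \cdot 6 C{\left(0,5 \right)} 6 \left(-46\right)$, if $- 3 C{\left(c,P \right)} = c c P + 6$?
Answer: $-26$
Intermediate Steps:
$C{\left(c,P \right)} = -2 - \frac{P c^{2}}{3}$ ($C{\left(c,P \right)} = - \frac{c c P + 6}{3} = - \frac{c^{2} P + 6}{3} = - \frac{P c^{2} + 6}{3} = - \frac{6 + P c^{2}}{3} = -2 - \frac{P c^{2}}{3}$)
$S + 5 \cdot 0 \cdot 6 C{\left(0,5 \right)} 6 \left(-46\right) = -26 + 5 \cdot 0 \cdot 6 \left(-2 - \frac{5 \cdot 0^{2}}{3}\right) 6 \left(-46\right) = -26 + 0 \cdot 6 \left(-2 - \frac{5}{3} \cdot 0\right) 6 \left(-46\right) = -26 + 0 \cdot 6 \left(-2 + 0\right) 6 \left(-46\right) = -26 + 0 \cdot 6 \left(-2\right) 6 \left(-46\right) = -26 + 0 \left(\left(-12\right) 6\right) \left(-46\right) = -26 + 0 \left(-72\right) \left(-46\right) = -26 + 0 \left(-46\right) = -26 + 0 = -26$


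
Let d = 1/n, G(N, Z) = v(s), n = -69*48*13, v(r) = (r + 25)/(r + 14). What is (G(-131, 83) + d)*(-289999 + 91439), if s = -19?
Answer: 641202362/2691 ≈ 2.3828e+5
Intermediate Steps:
v(r) = (25 + r)/(14 + r)
n = -43056 (n = -3312*13 = -43056)
G(N, Z) = -6/5 (G(N, Z) = (25 - 19)/(14 - 19) = 6/(-5) = -⅕*6 = -6/5)
d = -1/43056 (d = 1/(-43056) = -1/43056 ≈ -2.3226e-5)
(G(-131, 83) + d)*(-289999 + 91439) = (-6/5 - 1/43056)*(-289999 + 91439) = -258341/215280*(-198560) = 641202362/2691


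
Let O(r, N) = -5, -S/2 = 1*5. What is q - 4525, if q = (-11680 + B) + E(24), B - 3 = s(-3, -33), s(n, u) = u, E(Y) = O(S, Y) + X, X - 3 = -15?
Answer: -16252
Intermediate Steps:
X = -12 (X = 3 - 15 = -12)
S = -10 (S = -2*5 = -10)
E(Y) = -17 (E(Y) = -5 - 12 = -17)
B = -30 (B = 3 - 33 = -30)
q = -11727 (q = (-11680 - 30) - 17 = -11710 - 17 = -11727)
q - 4525 = -11727 - 4525 = -16252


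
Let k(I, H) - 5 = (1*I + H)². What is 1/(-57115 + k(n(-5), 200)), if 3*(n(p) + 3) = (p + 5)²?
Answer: -1/18301 ≈ -5.4642e-5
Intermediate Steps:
n(p) = -3 + (5 + p)²/3 (n(p) = -3 + (p + 5)²/3 = -3 + (5 + p)²/3)
k(I, H) = 5 + (H + I)² (k(I, H) = 5 + (1*I + H)² = 5 + (I + H)² = 5 + (H + I)²)
1/(-57115 + k(n(-5), 200)) = 1/(-57115 + (5 + (200 + (-3 + (5 - 5)²/3))²)) = 1/(-57115 + (5 + (200 + (-3 + (⅓)*0²))²)) = 1/(-57115 + (5 + (200 + (-3 + (⅓)*0))²)) = 1/(-57115 + (5 + (200 + (-3 + 0))²)) = 1/(-57115 + (5 + (200 - 3)²)) = 1/(-57115 + (5 + 197²)) = 1/(-57115 + (5 + 38809)) = 1/(-57115 + 38814) = 1/(-18301) = -1/18301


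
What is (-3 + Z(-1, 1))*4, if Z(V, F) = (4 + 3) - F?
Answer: 12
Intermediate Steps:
Z(V, F) = 7 - F
(-3 + Z(-1, 1))*4 = (-3 + (7 - 1*1))*4 = (-3 + (7 - 1))*4 = (-3 + 6)*4 = 3*4 = 12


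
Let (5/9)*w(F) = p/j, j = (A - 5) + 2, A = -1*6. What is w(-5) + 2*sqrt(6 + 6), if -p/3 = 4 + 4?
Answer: 24/5 + 4*sqrt(3) ≈ 11.728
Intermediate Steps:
A = -6
p = -24 (p = -3*(4 + 4) = -3*8 = -24)
j = -9 (j = (-6 - 5) + 2 = -11 + 2 = -9)
w(F) = 24/5 (w(F) = 9*(-24/(-9))/5 = 9*(-24*(-1/9))/5 = (9/5)*(8/3) = 24/5)
w(-5) + 2*sqrt(6 + 6) = 24/5 + 2*sqrt(6 + 6) = 24/5 + 2*sqrt(12) = 24/5 + 2*(2*sqrt(3)) = 24/5 + 4*sqrt(3)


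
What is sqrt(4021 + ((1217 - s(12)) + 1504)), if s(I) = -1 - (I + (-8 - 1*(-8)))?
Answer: sqrt(6755) ≈ 82.189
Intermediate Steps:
s(I) = -1 - I (s(I) = -1 - (I + (-8 + 8)) = -1 - (I + 0) = -1 - I)
sqrt(4021 + ((1217 - s(12)) + 1504)) = sqrt(4021 + ((1217 - (-1 - 1*12)) + 1504)) = sqrt(4021 + ((1217 - (-1 - 12)) + 1504)) = sqrt(4021 + ((1217 - 1*(-13)) + 1504)) = sqrt(4021 + ((1217 + 13) + 1504)) = sqrt(4021 + (1230 + 1504)) = sqrt(4021 + 2734) = sqrt(6755)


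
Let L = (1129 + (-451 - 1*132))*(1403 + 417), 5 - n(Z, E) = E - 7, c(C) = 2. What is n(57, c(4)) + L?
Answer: 993730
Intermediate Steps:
n(Z, E) = 12 - E (n(Z, E) = 5 - (E - 7) = 5 - (-7 + E) = 5 + (7 - E) = 12 - E)
L = 993720 (L = (1129 + (-451 - 132))*1820 = (1129 - 583)*1820 = 546*1820 = 993720)
n(57, c(4)) + L = (12 - 1*2) + 993720 = (12 - 2) + 993720 = 10 + 993720 = 993730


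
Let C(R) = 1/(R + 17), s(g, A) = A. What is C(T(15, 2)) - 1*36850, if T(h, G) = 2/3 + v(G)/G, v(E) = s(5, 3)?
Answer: -4237744/115 ≈ -36850.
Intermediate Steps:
v(E) = 3
T(h, G) = ⅔ + 3/G (T(h, G) = 2/3 + 3/G = 2*(⅓) + 3/G = ⅔ + 3/G)
C(R) = 1/(17 + R)
C(T(15, 2)) - 1*36850 = 1/(17 + (⅔ + 3/2)) - 1*36850 = 1/(17 + (⅔ + 3*(½))) - 36850 = 1/(17 + (⅔ + 3/2)) - 36850 = 1/(17 + 13/6) - 36850 = 1/(115/6) - 36850 = 6/115 - 36850 = -4237744/115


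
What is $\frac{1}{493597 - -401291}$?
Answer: $\frac{1}{894888} \approx 1.1175 \cdot 10^{-6}$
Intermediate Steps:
$\frac{1}{493597 - -401291} = \frac{1}{493597 + \left(-87663 + 488954\right)} = \frac{1}{493597 + 401291} = \frac{1}{894888}$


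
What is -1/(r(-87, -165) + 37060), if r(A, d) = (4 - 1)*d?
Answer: -1/36565 ≈ -2.7349e-5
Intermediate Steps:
r(A, d) = 3*d
-1/(r(-87, -165) + 37060) = -1/(3*(-165) + 37060) = -1/(-495 + 37060) = -1/36565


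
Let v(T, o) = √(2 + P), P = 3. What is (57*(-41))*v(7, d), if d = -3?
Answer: -2337*√5 ≈ -5225.7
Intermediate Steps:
v(T, o) = √5 (v(T, o) = √(2 + 3) = √5)
(57*(-41))*v(7, d) = (57*(-41))*√5 = -2337*√5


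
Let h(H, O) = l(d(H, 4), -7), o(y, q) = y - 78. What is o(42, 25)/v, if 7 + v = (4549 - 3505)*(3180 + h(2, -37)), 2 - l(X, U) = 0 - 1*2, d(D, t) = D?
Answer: -36/3324089 ≈ -1.0830e-5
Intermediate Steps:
l(X, U) = 4 (l(X, U) = 2 - (0 - 1*2) = 2 - (0 - 2) = 2 - 1*(-2) = 2 + 2 = 4)
o(y, q) = -78 + y
h(H, O) = 4
v = 3324089 (v = -7 + (4549 - 3505)*(3180 + 4) = -7 + 1044*3184 = -7 + 3324096 = 3324089)
o(42, 25)/v = (-78 + 42)/3324089 = -36*1/3324089 = -36/3324089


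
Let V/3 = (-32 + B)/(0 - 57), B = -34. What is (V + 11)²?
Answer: 75625/361 ≈ 209.49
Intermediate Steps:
V = 66/19 (V = 3*((-32 - 34)/(0 - 57)) = 3*(-66/(-57)) = 3*(-66*(-1/57)) = 3*(22/19) = 66/19 ≈ 3.4737)
(V + 11)² = (66/19 + 11)² = (275/19)² = 75625/361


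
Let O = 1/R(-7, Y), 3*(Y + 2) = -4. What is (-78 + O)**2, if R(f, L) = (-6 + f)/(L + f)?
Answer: 9066121/1521 ≈ 5960.6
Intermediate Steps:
Y = -10/3 (Y = -2 + (1/3)*(-4) = -2 - 4/3 = -10/3 ≈ -3.3333)
R(f, L) = (-6 + f)/(L + f)
O = 31/39 (O = 1/((-6 - 7)/(-10/3 - 7)) = 1/(-13/(-31/3)) = 1/(-3/31*(-13)) = 1/(39/31) = 31/39 ≈ 0.79487)
(-78 + O)**2 = (-78 + 31/39)**2 = (-3011/39)**2 = 9066121/1521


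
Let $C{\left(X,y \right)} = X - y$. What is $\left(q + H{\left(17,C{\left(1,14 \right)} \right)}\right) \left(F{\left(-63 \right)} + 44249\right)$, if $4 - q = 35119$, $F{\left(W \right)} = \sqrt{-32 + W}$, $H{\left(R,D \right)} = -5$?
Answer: $-1554024880 - 35120 i \sqrt{95} \approx -1.554 \cdot 10^{9} - 3.4231 \cdot 10^{5} i$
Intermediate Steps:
$q = -35115$ ($q = 4 - 35119 = -35115$)
$\left(q + H{\left(17,C{\left(1,14 \right)} \right)}\right) \left(F{\left(-63 \right)} + 44249\right) = \left(-35115 - 5\right) \left(\sqrt{-32 - 63} + 44249\right) = - 35120 \left(\sqrt{-95} + 44249\right) = - 35120 \left(i \sqrt{95} + 44249\right) = - 35120 \left(44249 + i \sqrt{95}\right) = -1554024880 - 35120 i \sqrt{95}$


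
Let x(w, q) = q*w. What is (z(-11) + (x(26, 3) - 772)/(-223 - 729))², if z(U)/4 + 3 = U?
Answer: 692163481/226576 ≈ 3054.9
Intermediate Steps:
z(U) = -12 + 4*U
(z(-11) + (x(26, 3) - 772)/(-223 - 729))² = ((-12 + 4*(-11)) + (3*26 - 772)/(-223 - 729))² = ((-12 - 44) + (78 - 772)/(-952))² = (-56 - 694*(-1/952))² = (-56 + 347/476)² = (-26309/476)² = 692163481/226576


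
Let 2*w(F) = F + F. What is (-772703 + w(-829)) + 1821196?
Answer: 1047664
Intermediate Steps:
w(F) = F (w(F) = (F + F)/2 = (2*F)/2 = F)
(-772703 + w(-829)) + 1821196 = (-772703 - 829) + 1821196 = -773532 + 1821196 = 1047664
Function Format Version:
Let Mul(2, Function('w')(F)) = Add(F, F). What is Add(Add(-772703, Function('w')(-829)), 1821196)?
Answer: 1047664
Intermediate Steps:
Function('w')(F) = F (Function('w')(F) = Mul(Rational(1, 2), Add(F, F)) = Mul(Rational(1, 2), Mul(2, F)) = F)
Add(Add(-772703, Function('w')(-829)), 1821196) = Add(Add(-772703, -829), 1821196) = Add(-773532, 1821196) = 1047664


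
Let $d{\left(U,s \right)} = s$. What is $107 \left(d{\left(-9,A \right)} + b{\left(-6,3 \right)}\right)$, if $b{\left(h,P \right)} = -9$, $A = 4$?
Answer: $-535$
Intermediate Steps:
$107 \left(d{\left(-9,A \right)} + b{\left(-6,3 \right)}\right) = 107 \left(4 - 9\right) = 107 \left(-5\right) = -535$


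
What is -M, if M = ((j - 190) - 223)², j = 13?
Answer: -160000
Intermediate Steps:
M = 160000 (M = ((13 - 190) - 223)² = (-177 - 223)² = (-400)² = 160000)
-M = -1*160000 = -160000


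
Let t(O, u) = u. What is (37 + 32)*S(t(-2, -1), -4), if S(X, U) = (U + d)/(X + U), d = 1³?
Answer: 207/5 ≈ 41.400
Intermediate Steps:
d = 1
S(X, U) = (1 + U)/(U + X) (S(X, U) = (U + 1)/(X + U) = (1 + U)/(U + X))
(37 + 32)*S(t(-2, -1), -4) = (37 + 32)*((1 - 4)/(-4 - 1)) = 69*(-3/(-5)) = 69*(-⅕*(-3)) = 69*(⅗) = 207/5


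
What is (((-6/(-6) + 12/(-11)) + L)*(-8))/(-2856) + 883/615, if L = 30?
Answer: 58252/38335 ≈ 1.5196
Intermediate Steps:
(((-6/(-6) + 12/(-11)) + L)*(-8))/(-2856) + 883/615 = (((-6/(-6) + 12/(-11)) + 30)*(-8))/(-2856) + 883/615 = (((-6*(-⅙) + 12*(-1/11)) + 30)*(-8))*(-1/2856) + 883*(1/615) = (((1 - 12/11) + 30)*(-8))*(-1/2856) + 883/615 = ((-1/11 + 30)*(-8))*(-1/2856) + 883/615 = ((329/11)*(-8))*(-1/2856) + 883/615 = -2632/11*(-1/2856) + 883/615 = 47/561 + 883/615 = 58252/38335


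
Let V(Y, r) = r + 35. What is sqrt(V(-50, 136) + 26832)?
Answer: sqrt(27003) ≈ 164.33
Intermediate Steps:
V(Y, r) = 35 + r
sqrt(V(-50, 136) + 26832) = sqrt((35 + 136) + 26832) = sqrt(171 + 26832) = sqrt(27003)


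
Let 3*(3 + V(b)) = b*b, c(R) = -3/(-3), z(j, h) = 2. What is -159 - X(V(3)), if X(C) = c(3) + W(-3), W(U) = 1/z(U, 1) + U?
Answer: -315/2 ≈ -157.50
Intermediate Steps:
c(R) = 1 (c(R) = -3*(-1/3) = 1)
W(U) = 1/2 + U
V(b) = -3 + b**2/3 (V(b) = -3 + (b*b)/3 = -3 + b**2/3)
X(C) = -3/2 (X(C) = 1 + (1/2 - 3) = 1 - 5/2 = -3/2)
-159 - X(V(3)) = -159 - 1*(-3/2) = -159 + 3/2 = -315/2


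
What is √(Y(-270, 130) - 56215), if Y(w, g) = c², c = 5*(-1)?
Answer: I*√56190 ≈ 237.04*I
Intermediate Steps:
c = -5
Y(w, g) = 25 (Y(w, g) = (-5)² = 25)
√(Y(-270, 130) - 56215) = √(25 - 56215) = √(-56190) = I*√56190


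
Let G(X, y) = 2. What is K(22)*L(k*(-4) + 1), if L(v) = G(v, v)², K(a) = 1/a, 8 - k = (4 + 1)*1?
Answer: 2/11 ≈ 0.18182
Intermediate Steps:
k = 3 (k = 8 - (4 + 1) = 8 - 5 = 3)
L(v) = 4 (L(v) = 2² = 4)
K(22)*L(k*(-4) + 1) = 4/22 = (1/22)*4 = 2/11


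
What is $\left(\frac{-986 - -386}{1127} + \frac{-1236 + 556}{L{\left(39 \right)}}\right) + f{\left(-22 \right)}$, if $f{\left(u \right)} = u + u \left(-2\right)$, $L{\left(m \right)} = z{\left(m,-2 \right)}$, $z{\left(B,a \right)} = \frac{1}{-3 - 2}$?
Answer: $\frac{3855994}{1127} \approx 3421.5$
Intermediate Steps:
$z{\left(B,a \right)} = - \frac{1}{5}$ ($z{\left(B,a \right)} = \frac{1}{-5} = - \frac{1}{5}$)
$L{\left(m \right)} = - \frac{1}{5}$
$f{\left(u \right)} = - u$ ($f{\left(u \right)} = u - 2 u = - u$)
$\left(\frac{-986 - -386}{1127} + \frac{-1236 + 556}{L{\left(39 \right)}}\right) + f{\left(-22 \right)} = \left(\frac{-986 - -386}{1127} + \frac{-1236 + 556}{- \frac{1}{5}}\right) - -22 = \left(\left(-986 + 386\right) \frac{1}{1127} - -3400\right) + 22 = \left(\left(-600\right) \frac{1}{1127} + 3400\right) + 22 = \left(- \frac{600}{1127} + 3400\right) + 22 = \frac{3831200}{1127} + 22 = \frac{3855994}{1127}$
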